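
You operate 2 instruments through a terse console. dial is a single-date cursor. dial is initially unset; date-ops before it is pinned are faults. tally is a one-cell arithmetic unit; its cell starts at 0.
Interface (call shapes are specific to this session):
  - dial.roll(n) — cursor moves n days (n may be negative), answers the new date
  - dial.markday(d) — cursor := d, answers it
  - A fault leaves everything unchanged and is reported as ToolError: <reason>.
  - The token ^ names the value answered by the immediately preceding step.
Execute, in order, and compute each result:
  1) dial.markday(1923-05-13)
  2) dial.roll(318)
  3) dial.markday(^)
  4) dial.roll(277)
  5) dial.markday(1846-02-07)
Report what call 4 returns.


;; dial.markday(d='1923-05-13') == 1923-05-13
;; dial.roll(n='318') == 1924-03-26
;; dial.markday(d='^') == 1924-03-26
;; dial.roll(n='277') == 1924-12-28
;; dial.markday(d='1846-02-07') == 1846-02-07

Answer: 1924-12-28


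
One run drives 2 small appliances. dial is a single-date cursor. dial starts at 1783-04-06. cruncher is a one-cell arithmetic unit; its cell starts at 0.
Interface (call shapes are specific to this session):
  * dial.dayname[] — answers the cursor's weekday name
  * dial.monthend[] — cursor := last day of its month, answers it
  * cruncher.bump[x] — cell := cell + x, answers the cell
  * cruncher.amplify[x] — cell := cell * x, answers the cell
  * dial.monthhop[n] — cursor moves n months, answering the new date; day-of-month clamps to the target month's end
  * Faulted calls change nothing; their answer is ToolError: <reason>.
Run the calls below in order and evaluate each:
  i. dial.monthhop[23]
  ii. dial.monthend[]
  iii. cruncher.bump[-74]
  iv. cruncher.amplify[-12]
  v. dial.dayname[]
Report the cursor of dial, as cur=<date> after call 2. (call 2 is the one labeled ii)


! 1. dial.monthhop(n=23) ~> 1785-03-06
! 2. dial.monthend() ~> 1785-03-31
! 3. cruncher.bump(x=-74) ~> -74
! 4. cruncher.amplify(x=-12) ~> 888
! 5. dial.dayname() ~> Thursday

Answer: cur=1785-03-31


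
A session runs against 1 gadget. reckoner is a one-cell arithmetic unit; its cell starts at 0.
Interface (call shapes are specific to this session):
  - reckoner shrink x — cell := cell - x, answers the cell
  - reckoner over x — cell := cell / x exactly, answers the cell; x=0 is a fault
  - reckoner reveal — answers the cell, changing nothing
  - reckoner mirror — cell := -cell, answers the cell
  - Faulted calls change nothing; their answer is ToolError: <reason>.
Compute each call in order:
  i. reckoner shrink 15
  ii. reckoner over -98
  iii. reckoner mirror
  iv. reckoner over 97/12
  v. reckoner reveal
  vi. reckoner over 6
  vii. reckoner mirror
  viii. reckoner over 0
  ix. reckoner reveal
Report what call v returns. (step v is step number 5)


Answer: -90/4753

Derivation:
CALL reckoner shrink[15]
RET  -15
CALL reckoner over[-98]
RET  15/98
CALL reckoner mirror[]
RET  -15/98
CALL reckoner over[97/12]
RET  -90/4753
CALL reckoner reveal[]
RET  -90/4753
CALL reckoner over[6]
RET  -15/4753
CALL reckoner mirror[]
RET  15/4753
CALL reckoner over[0]
RET  ToolError: division by zero
CALL reckoner reveal[]
RET  15/4753


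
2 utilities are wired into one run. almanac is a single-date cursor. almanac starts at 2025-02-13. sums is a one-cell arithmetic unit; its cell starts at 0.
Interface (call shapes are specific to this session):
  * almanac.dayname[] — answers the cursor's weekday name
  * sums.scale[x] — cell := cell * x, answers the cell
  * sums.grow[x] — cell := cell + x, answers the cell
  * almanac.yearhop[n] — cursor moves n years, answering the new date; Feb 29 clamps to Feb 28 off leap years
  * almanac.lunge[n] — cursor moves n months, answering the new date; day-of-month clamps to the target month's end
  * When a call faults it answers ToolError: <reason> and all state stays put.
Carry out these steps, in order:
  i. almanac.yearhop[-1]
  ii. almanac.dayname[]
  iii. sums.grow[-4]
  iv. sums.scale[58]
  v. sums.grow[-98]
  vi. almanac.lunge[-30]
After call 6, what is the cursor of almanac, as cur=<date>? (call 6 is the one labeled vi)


% almanac.yearhop n=-1
  2024-02-13
% almanac.dayname
  Tuesday
% sums.grow x=-4
  -4
% sums.scale x=58
  -232
% sums.grow x=-98
  -330
% almanac.lunge n=-30
  2021-08-13

Answer: cur=2021-08-13


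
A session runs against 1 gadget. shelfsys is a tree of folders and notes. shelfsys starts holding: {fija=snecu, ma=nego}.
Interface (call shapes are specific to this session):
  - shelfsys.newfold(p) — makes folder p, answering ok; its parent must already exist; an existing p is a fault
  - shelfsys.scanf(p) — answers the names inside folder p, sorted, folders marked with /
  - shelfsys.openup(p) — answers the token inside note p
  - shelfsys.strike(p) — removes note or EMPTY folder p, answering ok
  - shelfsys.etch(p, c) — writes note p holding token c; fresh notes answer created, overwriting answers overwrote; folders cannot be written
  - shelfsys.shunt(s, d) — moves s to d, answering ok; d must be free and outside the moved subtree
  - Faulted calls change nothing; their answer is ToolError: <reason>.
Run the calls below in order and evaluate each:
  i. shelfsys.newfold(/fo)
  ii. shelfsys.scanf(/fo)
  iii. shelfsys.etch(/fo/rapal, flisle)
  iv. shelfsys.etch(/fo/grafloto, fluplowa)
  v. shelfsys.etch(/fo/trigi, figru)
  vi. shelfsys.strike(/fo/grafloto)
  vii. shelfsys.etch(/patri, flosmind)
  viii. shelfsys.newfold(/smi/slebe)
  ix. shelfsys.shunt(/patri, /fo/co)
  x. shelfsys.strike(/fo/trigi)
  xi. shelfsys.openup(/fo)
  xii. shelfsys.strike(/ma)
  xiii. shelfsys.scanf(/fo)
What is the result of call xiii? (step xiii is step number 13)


// shelfsys.newfold(p→/fo) ~> ok
// shelfsys.scanf(p→/fo) ~> []
// shelfsys.etch(p→/fo/rapal, c→flisle) ~> created
// shelfsys.etch(p→/fo/grafloto, c→fluplowa) ~> created
// shelfsys.etch(p→/fo/trigi, c→figru) ~> created
// shelfsys.strike(p→/fo/grafloto) ~> ok
// shelfsys.etch(p→/patri, c→flosmind) ~> created
// shelfsys.newfold(p→/smi/slebe) ~> ToolError: no parent
// shelfsys.shunt(s→/patri, d→/fo/co) ~> ok
// shelfsys.strike(p→/fo/trigi) ~> ok
// shelfsys.openup(p→/fo) ~> ToolError: is a directory
// shelfsys.strike(p→/ma) ~> ok
// shelfsys.scanf(p→/fo) ~> [co, rapal]

Answer: [co, rapal]


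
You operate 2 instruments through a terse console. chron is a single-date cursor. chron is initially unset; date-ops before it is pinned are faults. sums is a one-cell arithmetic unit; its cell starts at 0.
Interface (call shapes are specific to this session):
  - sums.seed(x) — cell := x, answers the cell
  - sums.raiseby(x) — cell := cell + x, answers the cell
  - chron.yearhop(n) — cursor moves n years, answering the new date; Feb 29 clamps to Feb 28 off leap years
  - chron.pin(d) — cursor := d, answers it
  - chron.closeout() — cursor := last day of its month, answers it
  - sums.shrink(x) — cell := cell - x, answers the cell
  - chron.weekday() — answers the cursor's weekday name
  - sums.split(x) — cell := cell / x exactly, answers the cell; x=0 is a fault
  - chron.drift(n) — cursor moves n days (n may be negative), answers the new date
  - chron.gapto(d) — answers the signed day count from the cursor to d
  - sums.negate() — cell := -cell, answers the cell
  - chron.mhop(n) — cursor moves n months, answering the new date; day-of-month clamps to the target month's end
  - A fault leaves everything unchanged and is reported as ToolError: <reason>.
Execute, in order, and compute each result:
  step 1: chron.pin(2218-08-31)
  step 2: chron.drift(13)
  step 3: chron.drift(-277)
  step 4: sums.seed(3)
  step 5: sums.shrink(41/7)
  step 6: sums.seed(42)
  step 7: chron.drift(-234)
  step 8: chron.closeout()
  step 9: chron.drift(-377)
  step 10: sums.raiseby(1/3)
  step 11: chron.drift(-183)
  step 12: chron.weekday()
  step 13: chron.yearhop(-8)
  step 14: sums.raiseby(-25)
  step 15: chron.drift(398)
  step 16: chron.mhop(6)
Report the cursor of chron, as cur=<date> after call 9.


Then pin passing d='2218-08-31', and see 2218-08-31.
Invoking drift passing n='13', yielding 2218-09-13.
Calling drift passing n='-277', — result: 2217-12-10.
I invoke seed passing x='3', giving 3.
Invoking shrink passing x='41/7', and get -20/7.
I run seed passing x='42', giving 42.
I use drift passing n='-234', yielding 2217-04-20.
Next I call closeout, yielding 2217-04-30.
Invoking drift passing n='-377': 2216-04-18.
I use raiseby passing x='1/3', and get 127/3.
Now I run drift passing n='-183', and observe 2215-10-18.
I run weekday, giving Wednesday.
Calling yearhop passing n='-8', yielding 2207-10-18.
Then raiseby passing x='-25': 52/3.
Calling drift passing n='398': 2208-11-19.
I invoke mhop passing n='6', which returns 2209-05-19.

Answer: cur=2216-04-18


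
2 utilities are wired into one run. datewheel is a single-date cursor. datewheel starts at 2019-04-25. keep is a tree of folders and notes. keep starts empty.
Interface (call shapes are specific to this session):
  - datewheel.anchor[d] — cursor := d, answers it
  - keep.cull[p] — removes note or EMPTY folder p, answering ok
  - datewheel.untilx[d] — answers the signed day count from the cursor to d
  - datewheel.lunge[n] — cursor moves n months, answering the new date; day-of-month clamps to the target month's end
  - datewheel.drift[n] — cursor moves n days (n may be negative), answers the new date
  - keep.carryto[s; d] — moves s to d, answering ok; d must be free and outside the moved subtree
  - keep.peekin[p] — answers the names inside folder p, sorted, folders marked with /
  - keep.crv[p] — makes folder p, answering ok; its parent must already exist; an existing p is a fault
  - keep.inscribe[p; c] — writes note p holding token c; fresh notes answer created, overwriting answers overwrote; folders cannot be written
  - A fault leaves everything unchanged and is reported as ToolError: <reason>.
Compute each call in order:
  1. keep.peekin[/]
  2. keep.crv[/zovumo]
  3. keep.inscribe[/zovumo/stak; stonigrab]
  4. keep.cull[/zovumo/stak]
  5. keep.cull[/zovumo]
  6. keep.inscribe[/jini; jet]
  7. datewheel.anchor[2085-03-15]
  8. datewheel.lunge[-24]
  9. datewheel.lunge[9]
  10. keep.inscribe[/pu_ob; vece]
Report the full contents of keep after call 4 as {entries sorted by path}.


-- keep.peekin(p='/') : []
-- keep.crv(p='/zovumo') : ok
-- keep.inscribe(p='/zovumo/stak', c='stonigrab') : created
-- keep.cull(p='/zovumo/stak') : ok
-- keep.cull(p='/zovumo') : ok
-- keep.inscribe(p='/jini', c='jet') : created
-- datewheel.anchor(d='2085-03-15') : 2085-03-15
-- datewheel.lunge(n='-24') : 2083-03-15
-- datewheel.lunge(n='9') : 2083-12-15
-- keep.inscribe(p='/pu_ob', c='vece') : created

Answer: {zovumo/}


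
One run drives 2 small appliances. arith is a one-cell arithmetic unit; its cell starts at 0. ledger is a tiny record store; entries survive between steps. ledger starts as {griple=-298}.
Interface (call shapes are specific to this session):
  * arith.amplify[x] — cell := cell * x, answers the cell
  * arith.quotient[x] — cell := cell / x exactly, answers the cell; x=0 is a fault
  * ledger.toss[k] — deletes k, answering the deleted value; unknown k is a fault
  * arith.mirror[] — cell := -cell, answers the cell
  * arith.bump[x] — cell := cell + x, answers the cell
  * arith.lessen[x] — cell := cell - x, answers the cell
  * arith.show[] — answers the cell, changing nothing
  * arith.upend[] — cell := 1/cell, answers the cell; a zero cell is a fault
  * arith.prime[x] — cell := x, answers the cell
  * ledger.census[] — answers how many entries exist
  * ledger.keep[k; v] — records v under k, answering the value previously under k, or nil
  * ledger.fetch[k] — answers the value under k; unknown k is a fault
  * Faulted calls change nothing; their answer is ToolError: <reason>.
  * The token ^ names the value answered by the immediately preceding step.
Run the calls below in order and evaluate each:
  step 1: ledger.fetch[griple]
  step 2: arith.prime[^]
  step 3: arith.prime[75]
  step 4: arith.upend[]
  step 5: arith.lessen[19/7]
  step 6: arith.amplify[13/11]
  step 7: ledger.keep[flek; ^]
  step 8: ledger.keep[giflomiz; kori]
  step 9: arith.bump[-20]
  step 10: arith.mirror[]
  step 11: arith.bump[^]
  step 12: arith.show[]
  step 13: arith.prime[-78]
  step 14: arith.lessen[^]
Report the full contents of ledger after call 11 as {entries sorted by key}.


Answer: {flek=-18434/5775, giflomiz=kori, griple=-298}

Derivation:
# fetch(griple) => -298
# prime(^) => -298
# prime(75) => 75
# upend() => 1/75
# lessen(19/7) => -1418/525
# amplify(13/11) => -18434/5775
# keep(flek, ^) => nil
# keep(giflomiz, kori) => nil
# bump(-20) => -133934/5775
# mirror() => 133934/5775
# bump(^) => 267868/5775
# show() => 267868/5775
# prime(-78) => -78
# lessen(^) => 0


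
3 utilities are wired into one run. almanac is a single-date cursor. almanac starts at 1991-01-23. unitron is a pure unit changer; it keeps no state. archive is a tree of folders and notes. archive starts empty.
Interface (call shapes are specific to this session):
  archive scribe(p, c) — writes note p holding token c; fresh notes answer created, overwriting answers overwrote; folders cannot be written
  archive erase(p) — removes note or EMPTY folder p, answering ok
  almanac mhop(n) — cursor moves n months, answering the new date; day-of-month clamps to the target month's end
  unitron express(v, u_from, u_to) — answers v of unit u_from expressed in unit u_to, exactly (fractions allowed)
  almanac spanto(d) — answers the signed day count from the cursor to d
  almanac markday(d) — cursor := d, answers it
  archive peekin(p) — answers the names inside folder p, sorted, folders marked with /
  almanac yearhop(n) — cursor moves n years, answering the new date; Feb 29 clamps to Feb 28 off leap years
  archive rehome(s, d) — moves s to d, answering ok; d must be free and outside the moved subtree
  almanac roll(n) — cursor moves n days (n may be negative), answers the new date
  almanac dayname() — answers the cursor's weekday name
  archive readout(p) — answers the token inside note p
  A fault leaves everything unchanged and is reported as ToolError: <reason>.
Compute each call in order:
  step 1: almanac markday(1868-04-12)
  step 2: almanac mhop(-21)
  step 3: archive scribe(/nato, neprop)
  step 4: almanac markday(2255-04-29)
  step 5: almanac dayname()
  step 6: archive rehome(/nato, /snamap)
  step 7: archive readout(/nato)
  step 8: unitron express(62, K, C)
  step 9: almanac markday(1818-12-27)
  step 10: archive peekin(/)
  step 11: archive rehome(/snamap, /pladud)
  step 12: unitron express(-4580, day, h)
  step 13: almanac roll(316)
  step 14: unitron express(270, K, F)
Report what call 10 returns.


·→ almanac markday(d: 1868-04-12)
·← 1868-04-12
·→ almanac mhop(n: -21)
·← 1866-07-12
·→ archive scribe(p: /nato, c: neprop)
·← created
·→ almanac markday(d: 2255-04-29)
·← 2255-04-29
·→ almanac dayname()
·← Sunday
·→ archive rehome(s: /nato, d: /snamap)
·← ok
·→ archive readout(p: /nato)
·← ToolError: not found
·→ unitron express(v: 62, u_from: K, u_to: C)
·← -4223/20
·→ almanac markday(d: 1818-12-27)
·← 1818-12-27
·→ archive peekin(p: /)
·← [snamap]
·→ archive rehome(s: /snamap, d: /pladud)
·← ok
·→ unitron express(v: -4580, u_from: day, u_to: h)
·← -109920
·→ almanac roll(n: 316)
·← 1819-11-08
·→ unitron express(v: 270, u_from: K, u_to: F)
·← 2633/100

Answer: [snamap]


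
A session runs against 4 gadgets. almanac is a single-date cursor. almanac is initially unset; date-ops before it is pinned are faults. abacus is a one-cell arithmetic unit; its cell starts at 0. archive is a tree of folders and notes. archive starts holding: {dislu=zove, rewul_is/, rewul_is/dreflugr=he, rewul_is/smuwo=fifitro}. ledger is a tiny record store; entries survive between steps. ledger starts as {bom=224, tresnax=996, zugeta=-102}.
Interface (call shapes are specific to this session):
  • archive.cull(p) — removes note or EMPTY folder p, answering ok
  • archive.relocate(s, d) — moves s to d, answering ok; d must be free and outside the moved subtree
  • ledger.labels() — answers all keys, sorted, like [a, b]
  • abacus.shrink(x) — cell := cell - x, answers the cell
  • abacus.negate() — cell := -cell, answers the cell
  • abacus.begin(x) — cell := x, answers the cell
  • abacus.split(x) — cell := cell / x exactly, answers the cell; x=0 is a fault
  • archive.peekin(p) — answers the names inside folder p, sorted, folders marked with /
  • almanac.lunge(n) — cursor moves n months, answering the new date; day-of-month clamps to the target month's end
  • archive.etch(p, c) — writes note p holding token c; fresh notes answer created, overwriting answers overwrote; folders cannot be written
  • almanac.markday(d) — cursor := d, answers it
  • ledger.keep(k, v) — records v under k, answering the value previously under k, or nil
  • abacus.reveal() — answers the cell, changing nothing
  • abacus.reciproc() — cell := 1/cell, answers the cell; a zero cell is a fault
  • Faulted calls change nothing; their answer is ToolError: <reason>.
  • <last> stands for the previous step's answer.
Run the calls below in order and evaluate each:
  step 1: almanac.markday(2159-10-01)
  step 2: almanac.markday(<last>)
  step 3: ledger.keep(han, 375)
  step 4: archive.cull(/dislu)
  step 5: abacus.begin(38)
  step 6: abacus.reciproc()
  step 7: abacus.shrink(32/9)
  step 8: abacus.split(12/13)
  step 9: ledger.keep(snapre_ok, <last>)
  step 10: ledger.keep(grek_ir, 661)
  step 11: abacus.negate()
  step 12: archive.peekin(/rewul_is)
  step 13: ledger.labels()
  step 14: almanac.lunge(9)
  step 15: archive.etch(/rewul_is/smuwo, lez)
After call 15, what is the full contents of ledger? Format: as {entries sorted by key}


Answer: {bom=224, grek_ir=661, han=375, snapre_ok=-15691/4104, tresnax=996, zugeta=-102}

Derivation:
→ markday(d=2159-10-01)
← 2159-10-01
→ markday(d=<last>)
← 2159-10-01
→ keep(k=han, v=375)
← nil
→ cull(p=/dislu)
← ok
→ begin(x=38)
← 38
→ reciproc()
← 1/38
→ shrink(x=32/9)
← -1207/342
→ split(x=12/13)
← -15691/4104
→ keep(k=snapre_ok, v=<last>)
← nil
→ keep(k=grek_ir, v=661)
← nil
→ negate()
← 15691/4104
→ peekin(p=/rewul_is)
← [dreflugr, smuwo]
→ labels()
← [bom, grek_ir, han, snapre_ok, tresnax, zugeta]
→ lunge(n=9)
← 2160-07-01
→ etch(p=/rewul_is/smuwo, c=lez)
← overwrote


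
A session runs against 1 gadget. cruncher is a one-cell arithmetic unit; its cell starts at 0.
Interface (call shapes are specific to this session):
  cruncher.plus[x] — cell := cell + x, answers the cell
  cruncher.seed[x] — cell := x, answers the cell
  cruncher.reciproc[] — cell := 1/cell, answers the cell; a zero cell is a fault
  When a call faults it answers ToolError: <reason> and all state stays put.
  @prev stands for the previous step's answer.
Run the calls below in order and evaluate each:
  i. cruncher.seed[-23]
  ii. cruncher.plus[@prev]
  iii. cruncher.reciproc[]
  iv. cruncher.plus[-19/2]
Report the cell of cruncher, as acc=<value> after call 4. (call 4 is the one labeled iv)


Answer: acc=-219/23

Derivation:
·→ cruncher.seed(x: -23)
·← -23
·→ cruncher.plus(x: @prev)
·← -46
·→ cruncher.reciproc()
·← -1/46
·→ cruncher.plus(x: -19/2)
·← -219/23


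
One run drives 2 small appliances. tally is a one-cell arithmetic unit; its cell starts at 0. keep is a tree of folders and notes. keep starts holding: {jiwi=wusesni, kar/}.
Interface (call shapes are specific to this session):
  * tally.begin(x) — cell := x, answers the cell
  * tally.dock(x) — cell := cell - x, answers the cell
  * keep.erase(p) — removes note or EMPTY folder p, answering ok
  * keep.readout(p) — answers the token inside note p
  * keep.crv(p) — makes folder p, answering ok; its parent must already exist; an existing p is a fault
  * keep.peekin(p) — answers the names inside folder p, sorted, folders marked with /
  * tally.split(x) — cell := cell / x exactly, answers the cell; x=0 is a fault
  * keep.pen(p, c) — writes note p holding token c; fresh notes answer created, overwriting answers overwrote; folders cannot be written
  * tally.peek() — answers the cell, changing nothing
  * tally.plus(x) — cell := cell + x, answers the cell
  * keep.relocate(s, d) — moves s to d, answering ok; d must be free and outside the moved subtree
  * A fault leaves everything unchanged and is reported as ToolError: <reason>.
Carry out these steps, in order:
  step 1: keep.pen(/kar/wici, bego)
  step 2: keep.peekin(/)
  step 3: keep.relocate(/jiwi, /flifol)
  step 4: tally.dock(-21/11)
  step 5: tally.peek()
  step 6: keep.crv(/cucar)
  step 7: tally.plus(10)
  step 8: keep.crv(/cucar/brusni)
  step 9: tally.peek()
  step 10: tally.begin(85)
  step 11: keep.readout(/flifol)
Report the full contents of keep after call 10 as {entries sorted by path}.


// 1. pen(p=/kar/wici, c=bego) ~> created
// 2. peekin(p=/) ~> [jiwi, kar/]
// 3. relocate(s=/jiwi, d=/flifol) ~> ok
// 4. dock(x=-21/11) ~> 21/11
// 5. peek() ~> 21/11
// 6. crv(p=/cucar) ~> ok
// 7. plus(x=10) ~> 131/11
// 8. crv(p=/cucar/brusni) ~> ok
// 9. peek() ~> 131/11
// 10. begin(x=85) ~> 85
// 11. readout(p=/flifol) ~> wusesni

Answer: {cucar/, cucar/brusni/, flifol=wusesni, kar/, kar/wici=bego}


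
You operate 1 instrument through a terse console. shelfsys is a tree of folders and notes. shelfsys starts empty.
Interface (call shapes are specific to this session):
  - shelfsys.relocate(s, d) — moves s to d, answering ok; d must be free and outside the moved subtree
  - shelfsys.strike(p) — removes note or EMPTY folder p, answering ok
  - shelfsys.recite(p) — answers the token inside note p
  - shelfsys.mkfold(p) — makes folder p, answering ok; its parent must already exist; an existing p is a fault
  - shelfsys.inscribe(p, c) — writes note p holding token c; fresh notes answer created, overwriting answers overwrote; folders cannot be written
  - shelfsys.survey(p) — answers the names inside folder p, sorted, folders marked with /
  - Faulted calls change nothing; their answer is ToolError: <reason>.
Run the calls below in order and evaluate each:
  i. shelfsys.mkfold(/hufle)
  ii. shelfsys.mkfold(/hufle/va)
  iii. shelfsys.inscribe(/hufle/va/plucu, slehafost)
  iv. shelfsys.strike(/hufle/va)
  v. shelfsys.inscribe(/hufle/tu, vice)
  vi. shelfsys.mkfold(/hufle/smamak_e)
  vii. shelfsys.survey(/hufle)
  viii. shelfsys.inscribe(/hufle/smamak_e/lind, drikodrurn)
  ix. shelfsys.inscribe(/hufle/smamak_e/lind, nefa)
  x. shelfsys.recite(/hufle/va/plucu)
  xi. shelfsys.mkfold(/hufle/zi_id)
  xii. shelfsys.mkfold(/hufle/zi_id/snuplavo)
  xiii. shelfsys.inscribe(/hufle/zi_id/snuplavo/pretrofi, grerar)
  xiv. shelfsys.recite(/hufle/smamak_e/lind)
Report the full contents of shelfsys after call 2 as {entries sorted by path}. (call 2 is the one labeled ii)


Answer: {hufle/, hufle/va/}

Derivation:
I invoke shelfsys.mkfold(p='/hufle'): ok.
I run shelfsys.mkfold(p='/hufle/va'), giving ok.
I invoke shelfsys.inscribe(p='/hufle/va/plucu', c='slehafost'), which returns created.
I try shelfsys.strike(p='/hufle/va'), and get ToolError: not empty.
I try shelfsys.inscribe(p='/hufle/tu', c='vice'), yielding created.
I call shelfsys.mkfold(p='/hufle/smamak_e'), and observe ok.
Invoking shelfsys.survey(p='/hufle'), giving [smamak_e/, tu, va/].
I use shelfsys.inscribe(p='/hufle/smamak_e/lind', c='drikodrurn'), → created.
Next I call shelfsys.inscribe(p='/hufle/smamak_e/lind', c='nefa'), and see overwrote.
I call shelfsys.recite(p='/hufle/va/plucu'), which returns slehafost.
Then shelfsys.mkfold(p='/hufle/zi_id'), yielding ok.
Now I run shelfsys.mkfold(p='/hufle/zi_id/snuplavo'), and see ok.
Using shelfsys.inscribe(p='/hufle/zi_id/snuplavo/pretrofi', c='grerar'), → created.
Then shelfsys.recite(p='/hufle/smamak_e/lind'), — result: nefa.


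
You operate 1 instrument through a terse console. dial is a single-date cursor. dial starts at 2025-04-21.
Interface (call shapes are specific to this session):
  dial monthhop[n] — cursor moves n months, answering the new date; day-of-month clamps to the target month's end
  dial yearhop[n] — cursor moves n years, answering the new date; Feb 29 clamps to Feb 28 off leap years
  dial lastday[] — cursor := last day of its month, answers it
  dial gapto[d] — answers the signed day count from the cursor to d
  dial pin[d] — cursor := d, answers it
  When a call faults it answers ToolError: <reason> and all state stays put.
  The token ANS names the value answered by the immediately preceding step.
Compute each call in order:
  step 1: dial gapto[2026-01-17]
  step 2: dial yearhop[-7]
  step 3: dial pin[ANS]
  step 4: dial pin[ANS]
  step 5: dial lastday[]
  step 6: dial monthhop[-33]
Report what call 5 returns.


I invoke dial gapto with d='2026-01-17', giving 271.
Then dial yearhop with n='-7', → 2018-04-21.
Using dial pin with d='ANS', which returns 2018-04-21.
Calling dial pin with d='ANS', giving 2018-04-21.
Using dial lastday, → 2018-04-30.
Next I call dial monthhop with n='-33': 2015-07-30.

Answer: 2018-04-30


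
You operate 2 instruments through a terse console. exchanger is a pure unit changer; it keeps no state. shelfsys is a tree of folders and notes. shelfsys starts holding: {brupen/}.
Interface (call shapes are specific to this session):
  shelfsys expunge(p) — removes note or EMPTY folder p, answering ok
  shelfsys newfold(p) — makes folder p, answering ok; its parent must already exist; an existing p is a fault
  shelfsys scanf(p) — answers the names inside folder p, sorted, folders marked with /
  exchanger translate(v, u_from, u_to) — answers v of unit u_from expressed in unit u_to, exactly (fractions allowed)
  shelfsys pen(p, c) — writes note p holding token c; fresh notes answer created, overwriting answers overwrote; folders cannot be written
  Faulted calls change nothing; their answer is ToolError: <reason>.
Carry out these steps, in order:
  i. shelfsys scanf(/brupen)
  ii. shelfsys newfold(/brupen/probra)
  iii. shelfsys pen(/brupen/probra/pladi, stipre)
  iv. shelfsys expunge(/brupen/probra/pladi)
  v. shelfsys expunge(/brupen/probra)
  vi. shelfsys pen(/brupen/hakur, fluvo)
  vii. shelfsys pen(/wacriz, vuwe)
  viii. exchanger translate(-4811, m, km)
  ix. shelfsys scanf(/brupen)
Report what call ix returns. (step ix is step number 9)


Answer: [hakur]

Derivation:
>> shelfsys scanf(/brupen)
<< []
>> shelfsys newfold(/brupen/probra)
<< ok
>> shelfsys pen(/brupen/probra/pladi, stipre)
<< created
>> shelfsys expunge(/brupen/probra/pladi)
<< ok
>> shelfsys expunge(/brupen/probra)
<< ok
>> shelfsys pen(/brupen/hakur, fluvo)
<< created
>> shelfsys pen(/wacriz, vuwe)
<< created
>> exchanger translate(-4811, m, km)
<< -4811/1000
>> shelfsys scanf(/brupen)
<< [hakur]


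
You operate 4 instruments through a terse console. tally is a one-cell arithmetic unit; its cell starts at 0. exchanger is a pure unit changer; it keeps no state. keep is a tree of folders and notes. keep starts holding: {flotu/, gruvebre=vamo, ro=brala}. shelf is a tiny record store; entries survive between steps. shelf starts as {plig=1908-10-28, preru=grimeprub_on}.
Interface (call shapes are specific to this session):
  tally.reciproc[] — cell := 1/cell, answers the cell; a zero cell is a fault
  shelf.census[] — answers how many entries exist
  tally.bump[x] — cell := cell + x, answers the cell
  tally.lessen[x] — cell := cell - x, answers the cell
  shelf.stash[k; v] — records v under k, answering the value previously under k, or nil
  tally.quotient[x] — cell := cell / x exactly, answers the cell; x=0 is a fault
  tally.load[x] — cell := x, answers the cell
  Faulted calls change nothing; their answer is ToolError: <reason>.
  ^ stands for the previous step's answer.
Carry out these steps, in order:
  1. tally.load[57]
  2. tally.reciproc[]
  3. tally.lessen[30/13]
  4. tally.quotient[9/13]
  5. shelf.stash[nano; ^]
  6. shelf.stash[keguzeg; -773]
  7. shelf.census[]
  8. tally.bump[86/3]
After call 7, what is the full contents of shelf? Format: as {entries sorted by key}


Do: load[x='57']
See: 57
Do: reciproc[]
See: 1/57
Do: lessen[x='30/13']
See: -1697/741
Do: quotient[x='9/13']
See: -1697/513
Do: stash[k='nano'; v='^']
See: nil
Do: stash[k='keguzeg'; v='-773']
See: nil
Do: census[]
See: 4
Do: bump[x='86/3']
See: 13009/513

Answer: {keguzeg=-773, nano=-1697/513, plig=1908-10-28, preru=grimeprub_on}


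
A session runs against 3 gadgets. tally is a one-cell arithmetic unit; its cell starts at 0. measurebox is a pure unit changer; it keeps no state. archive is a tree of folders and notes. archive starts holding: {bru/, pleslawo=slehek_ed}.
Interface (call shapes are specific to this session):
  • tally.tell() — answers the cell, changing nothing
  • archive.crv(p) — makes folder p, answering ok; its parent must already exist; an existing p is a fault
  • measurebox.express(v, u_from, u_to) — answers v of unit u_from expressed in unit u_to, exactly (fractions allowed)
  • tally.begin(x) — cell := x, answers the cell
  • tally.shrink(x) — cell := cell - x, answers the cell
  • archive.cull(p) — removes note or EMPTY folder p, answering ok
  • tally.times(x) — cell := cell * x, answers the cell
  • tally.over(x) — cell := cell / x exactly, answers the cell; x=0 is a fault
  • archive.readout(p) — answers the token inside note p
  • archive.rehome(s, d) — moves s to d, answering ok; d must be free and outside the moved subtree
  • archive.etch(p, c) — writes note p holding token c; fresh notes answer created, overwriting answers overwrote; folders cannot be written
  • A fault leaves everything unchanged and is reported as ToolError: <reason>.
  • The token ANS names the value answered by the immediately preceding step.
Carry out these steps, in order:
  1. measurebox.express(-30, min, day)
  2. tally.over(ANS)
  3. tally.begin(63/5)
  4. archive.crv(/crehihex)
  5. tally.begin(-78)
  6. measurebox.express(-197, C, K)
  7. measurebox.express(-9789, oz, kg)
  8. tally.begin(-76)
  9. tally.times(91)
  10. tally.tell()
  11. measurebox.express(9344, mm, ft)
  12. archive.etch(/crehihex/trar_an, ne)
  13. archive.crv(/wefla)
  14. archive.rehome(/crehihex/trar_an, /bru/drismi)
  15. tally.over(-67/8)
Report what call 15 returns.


>>> express v=-30 u_from=min u_to=day
[out] -1/48
>>> over x=ANS
[out] 0
>>> begin x=63/5
[out] 63/5
>>> crv p=/crehihex
[out] ok
>>> begin x=-78
[out] -78
>>> express v=-197 u_from=C u_to=K
[out] 1523/20
>>> express v=-9789 u_from=oz u_to=kg
[out] -444021570993/1600000000
>>> begin x=-76
[out] -76
>>> times x=91
[out] -6916
>>> tell
[out] -6916
>>> express v=9344 u_from=mm u_to=ft
[out] 11680/381
>>> etch p=/crehihex/trar_an c=ne
[out] created
>>> crv p=/wefla
[out] ok
>>> rehome s=/crehihex/trar_an d=/bru/drismi
[out] ok
>>> over x=-67/8
[out] 55328/67

Answer: 55328/67


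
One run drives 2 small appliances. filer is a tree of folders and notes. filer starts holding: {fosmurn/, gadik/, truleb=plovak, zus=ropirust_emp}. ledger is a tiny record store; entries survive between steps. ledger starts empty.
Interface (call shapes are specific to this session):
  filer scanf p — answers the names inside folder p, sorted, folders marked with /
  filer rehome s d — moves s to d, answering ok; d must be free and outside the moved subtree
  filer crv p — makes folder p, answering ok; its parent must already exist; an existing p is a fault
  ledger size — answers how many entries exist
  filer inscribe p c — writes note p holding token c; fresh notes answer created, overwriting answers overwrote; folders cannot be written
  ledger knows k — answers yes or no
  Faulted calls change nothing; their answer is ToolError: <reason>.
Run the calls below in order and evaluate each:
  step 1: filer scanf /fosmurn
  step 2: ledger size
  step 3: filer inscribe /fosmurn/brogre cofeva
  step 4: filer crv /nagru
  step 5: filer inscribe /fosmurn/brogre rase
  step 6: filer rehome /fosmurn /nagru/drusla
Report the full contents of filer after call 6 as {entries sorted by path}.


Answer: {gadik/, nagru/, nagru/drusla/, nagru/drusla/brogre=rase, truleb=plovak, zus=ropirust_emp}

Derivation:
→ filer scanf(p=/fosmurn)
← []
→ ledger size()
← 0
→ filer inscribe(p=/fosmurn/brogre, c=cofeva)
← created
→ filer crv(p=/nagru)
← ok
→ filer inscribe(p=/fosmurn/brogre, c=rase)
← overwrote
→ filer rehome(s=/fosmurn, d=/nagru/drusla)
← ok


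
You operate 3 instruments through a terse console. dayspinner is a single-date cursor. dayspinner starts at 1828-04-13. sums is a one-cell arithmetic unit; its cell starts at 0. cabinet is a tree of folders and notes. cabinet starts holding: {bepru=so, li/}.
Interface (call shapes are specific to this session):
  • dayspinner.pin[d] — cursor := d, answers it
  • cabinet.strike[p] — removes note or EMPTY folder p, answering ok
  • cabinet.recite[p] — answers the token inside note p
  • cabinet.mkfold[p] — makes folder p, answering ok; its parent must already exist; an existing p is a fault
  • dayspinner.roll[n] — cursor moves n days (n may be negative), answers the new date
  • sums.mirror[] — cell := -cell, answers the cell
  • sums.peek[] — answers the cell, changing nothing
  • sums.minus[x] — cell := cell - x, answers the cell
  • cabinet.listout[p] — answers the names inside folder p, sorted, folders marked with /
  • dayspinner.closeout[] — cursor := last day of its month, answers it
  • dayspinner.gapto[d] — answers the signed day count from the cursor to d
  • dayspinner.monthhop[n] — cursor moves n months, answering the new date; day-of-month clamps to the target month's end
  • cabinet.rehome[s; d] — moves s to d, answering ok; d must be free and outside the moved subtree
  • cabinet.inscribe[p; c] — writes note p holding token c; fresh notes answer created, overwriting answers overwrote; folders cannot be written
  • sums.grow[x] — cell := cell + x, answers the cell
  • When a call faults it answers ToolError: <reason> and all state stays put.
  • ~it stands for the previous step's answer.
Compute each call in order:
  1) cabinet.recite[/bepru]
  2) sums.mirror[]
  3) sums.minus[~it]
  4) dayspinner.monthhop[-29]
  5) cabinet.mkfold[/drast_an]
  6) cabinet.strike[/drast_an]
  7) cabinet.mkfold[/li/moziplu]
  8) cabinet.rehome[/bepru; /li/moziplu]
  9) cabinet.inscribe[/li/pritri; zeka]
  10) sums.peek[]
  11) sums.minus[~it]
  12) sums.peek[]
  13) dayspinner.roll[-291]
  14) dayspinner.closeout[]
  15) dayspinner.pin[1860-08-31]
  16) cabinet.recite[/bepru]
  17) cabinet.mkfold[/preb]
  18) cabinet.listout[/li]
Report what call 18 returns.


Answer: [moziplu/, pritri]

Derivation:
Next I call cabinet.recite on /bepru, yielding so.
I call sums.mirror(), → 0.
I invoke sums.minus on ~it, → 0.
Calling dayspinner.monthhop on -29, which returns 1825-11-13.
I run cabinet.mkfold on /drast_an, and get ok.
I try cabinet.strike on /drast_an, which returns ok.
Now I run cabinet.mkfold on /li/moziplu, which returns ok.
I invoke cabinet.rehome on /bepru, /li/moziplu, yielding ToolError: exists.
I try cabinet.inscribe on /li/pritri, zeka, and get created.
Using sums.peek: 0.
I try sums.minus on ~it, yielding 0.
I try sums.peek, yielding 0.
I run dayspinner.roll on -291, and get 1825-01-26.
Calling dayspinner.closeout, yielding 1825-01-31.
Calling dayspinner.pin on 1860-08-31, — result: 1860-08-31.
I try cabinet.recite on /bepru, and see so.
I use cabinet.mkfold on /preb: ok.
I run cabinet.listout on /li, → [moziplu/, pritri].


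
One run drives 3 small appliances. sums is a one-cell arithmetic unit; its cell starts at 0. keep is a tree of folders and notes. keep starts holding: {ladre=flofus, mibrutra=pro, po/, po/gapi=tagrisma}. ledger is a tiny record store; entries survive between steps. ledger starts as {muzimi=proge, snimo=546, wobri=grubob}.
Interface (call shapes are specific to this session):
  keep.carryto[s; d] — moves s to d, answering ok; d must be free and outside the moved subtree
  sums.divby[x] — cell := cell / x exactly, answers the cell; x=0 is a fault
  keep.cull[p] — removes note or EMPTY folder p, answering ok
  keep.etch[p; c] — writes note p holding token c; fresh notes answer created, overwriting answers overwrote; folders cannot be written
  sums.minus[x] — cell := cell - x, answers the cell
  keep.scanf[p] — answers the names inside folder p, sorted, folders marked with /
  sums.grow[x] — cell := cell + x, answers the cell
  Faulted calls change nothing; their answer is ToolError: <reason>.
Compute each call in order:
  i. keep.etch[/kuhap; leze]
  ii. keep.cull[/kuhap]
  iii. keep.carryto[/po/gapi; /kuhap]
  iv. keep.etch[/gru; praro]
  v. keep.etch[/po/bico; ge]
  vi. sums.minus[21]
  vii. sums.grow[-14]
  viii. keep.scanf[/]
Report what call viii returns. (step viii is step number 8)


Answer: [gru, kuhap, ladre, mibrutra, po/]

Derivation:
I run etch using p: /kuhap, c: leze, and observe created.
I try cull using p: /kuhap, yielding ok.
Next I call carryto using s: /po/gapi, d: /kuhap, — result: ok.
Now I run etch using p: /gru, c: praro, and get created.
Next I call etch using p: /po/bico, c: ge, and get created.
Invoking minus using x: 21, giving -21.
I call grow using x: -14, and observe -35.
Calling scanf using p: /, which returns [gru, kuhap, ladre, mibrutra, po/].


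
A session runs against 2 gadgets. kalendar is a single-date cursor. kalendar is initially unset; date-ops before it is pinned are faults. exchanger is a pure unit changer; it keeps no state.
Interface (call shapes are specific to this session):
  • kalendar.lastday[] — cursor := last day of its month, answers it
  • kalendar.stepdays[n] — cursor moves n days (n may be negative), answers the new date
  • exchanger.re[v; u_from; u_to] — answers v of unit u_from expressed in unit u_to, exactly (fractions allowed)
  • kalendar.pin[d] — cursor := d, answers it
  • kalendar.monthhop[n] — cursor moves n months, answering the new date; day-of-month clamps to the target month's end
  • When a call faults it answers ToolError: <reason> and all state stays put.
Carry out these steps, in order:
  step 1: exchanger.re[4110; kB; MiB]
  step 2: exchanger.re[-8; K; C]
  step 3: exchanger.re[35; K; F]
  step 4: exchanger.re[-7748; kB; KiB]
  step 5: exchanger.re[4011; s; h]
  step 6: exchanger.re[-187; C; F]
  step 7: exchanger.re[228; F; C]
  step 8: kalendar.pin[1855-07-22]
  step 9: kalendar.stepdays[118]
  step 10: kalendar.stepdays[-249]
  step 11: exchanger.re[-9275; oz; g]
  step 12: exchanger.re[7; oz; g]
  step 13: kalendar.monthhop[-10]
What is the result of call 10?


Answer: 1855-03-13

Derivation:
! 1. re(v→4110, u_from→kB, u_to→MiB) -> 256875/65536
! 2. re(v→-8, u_from→K, u_to→C) -> -5623/20
! 3. re(v→35, u_from→K, u_to→F) -> -39667/100
! 4. re(v→-7748, u_from→kB, u_to→KiB) -> -242125/32
! 5. re(v→4011, u_from→s, u_to→h) -> 1337/1200
! 6. re(v→-187, u_from→C, u_to→F) -> -1523/5
! 7. re(v→228, u_from→F, u_to→C) -> 980/9
! 8. pin(d→1855-07-22) -> 1855-07-22
! 9. stepdays(n→118) -> 1855-11-17
! 10. stepdays(n→-249) -> 1855-03-13
! 11. re(v→-9275, u_from→oz, u_to→g) -> -16828276927/64000
! 12. re(v→7, u_from→oz, u_to→g) -> 317514659/1600000
! 13. monthhop(n→-10) -> 1854-05-13


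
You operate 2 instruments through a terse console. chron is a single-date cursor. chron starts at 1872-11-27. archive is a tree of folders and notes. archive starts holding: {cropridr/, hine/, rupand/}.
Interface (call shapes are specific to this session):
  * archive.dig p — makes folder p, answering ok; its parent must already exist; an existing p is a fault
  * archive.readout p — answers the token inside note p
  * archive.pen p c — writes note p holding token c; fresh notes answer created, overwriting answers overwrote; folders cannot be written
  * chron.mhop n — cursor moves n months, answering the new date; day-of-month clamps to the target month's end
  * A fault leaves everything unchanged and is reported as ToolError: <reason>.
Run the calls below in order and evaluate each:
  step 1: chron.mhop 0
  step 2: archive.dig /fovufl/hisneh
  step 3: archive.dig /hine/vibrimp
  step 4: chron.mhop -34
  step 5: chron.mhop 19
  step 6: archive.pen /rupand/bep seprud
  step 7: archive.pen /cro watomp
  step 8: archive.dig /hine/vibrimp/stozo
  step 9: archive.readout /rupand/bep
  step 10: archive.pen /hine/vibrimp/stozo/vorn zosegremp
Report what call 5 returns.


I use chron.mhop passing n='0', yielding 1872-11-27.
Using archive.dig passing p='/fovufl/hisneh': ToolError: no parent.
Then archive.dig passing p='/hine/vibrimp', — result: ok.
Invoking chron.mhop passing n='-34', which returns 1870-01-27.
I call chron.mhop passing n='19', and get 1871-08-27.
I run archive.pen passing p='/rupand/bep', c='seprud', and observe created.
I run archive.pen passing p='/cro', c='watomp', → created.
Then archive.dig passing p='/hine/vibrimp/stozo': ok.
Invoking archive.readout passing p='/rupand/bep', — result: seprud.
I call archive.pen passing p='/hine/vibrimp/stozo/vorn', c='zosegremp', giving created.

Answer: 1871-08-27
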